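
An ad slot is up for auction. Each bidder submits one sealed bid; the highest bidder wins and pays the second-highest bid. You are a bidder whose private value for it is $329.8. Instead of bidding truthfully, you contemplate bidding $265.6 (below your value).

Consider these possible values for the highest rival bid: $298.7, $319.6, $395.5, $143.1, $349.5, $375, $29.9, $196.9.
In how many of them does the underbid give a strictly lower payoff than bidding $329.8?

2

The deviation hurts exactly when the highest competing bid lies strictly between $265.6 and $329.8 — underbidding then forfeits a profitable win.
$298.7: inside the interval → strictly worse (loss $31.1).
$319.6: inside the interval → strictly worse (loss $10.2).
$395.5: above both → same outcome either way.
$143.1: below both → same outcome either way.
$349.5: above both → same outcome either way.
$375: above both → same outcome either way.
$29.9: below both → same outcome either way.
$196.9: below both → same outcome either way.
Count: 2.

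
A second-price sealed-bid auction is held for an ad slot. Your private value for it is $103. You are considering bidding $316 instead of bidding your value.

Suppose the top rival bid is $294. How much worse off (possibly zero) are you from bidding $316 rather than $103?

Bidding your value $103: you lose (since $103 < $294). Payoff $0.
Bidding $316: you win and pay $294. Payoff $103 − $294 = −$191.
The competing bid $294 lies between your value and your inflated bid, so overbidding wins an item priced above your value.
Loss from deviating = $0 − (−$191) = $191.

$191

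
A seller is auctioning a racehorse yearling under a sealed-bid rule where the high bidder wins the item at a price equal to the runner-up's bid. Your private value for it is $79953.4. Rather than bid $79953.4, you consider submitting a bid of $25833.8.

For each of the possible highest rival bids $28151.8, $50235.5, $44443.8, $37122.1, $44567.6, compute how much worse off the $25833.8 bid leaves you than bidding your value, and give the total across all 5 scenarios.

The deviation costs you only when the competing bid falls strictly between $25833.8 and $79953.4; elsewhere both bids give the same outcome.
$28151.8: truthful payoff $51801.6, deviation payoff $0 → loss $51801.6.
$50235.5: truthful payoff $29717.9, deviation payoff $0 → loss $29717.9.
$44443.8: truthful payoff $35509.6, deviation payoff $0 → loss $35509.6.
$37122.1: truthful payoff $42831.3, deviation payoff $0 → loss $42831.3.
$44567.6: truthful payoff $35385.8, deviation payoff $0 → loss $35385.8.
Total loss = $51801.6 + $29717.9 + $35509.6 + $42831.3 + $35385.8 = $195246.2.

$195246.2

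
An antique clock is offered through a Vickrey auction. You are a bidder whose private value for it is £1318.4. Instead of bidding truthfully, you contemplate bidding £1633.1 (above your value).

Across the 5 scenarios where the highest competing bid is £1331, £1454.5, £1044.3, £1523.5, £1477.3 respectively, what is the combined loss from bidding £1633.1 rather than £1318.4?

The deviation costs you only when the competing bid falls strictly between £1318.4 and £1633.1; elsewhere both bids give the same outcome.
£1331: truthful payoff £0, deviation payoff −£12.6 → loss £12.6.
£1454.5: truthful payoff £0, deviation payoff −£136.1 → loss £136.1.
£1044.3: outcomes coincide → loss £0.
£1523.5: truthful payoff £0, deviation payoff −£205.1 → loss £205.1.
£1477.3: truthful payoff £0, deviation payoff −£158.9 → loss £158.9.
Total loss = £12.6 + £136.1 + £205.1 + £158.9 = £512.7.

£512.7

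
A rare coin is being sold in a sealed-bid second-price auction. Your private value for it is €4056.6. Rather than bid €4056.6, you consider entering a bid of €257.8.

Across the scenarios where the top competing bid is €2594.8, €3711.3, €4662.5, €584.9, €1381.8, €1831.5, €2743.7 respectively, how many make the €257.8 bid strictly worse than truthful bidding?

6

The deviation hurts exactly when the highest competing bid lies strictly between €257.8 and €4056.6 — underbidding then forfeits a profitable win.
€2594.8: inside the interval → strictly worse (loss €1461.8).
€3711.3: inside the interval → strictly worse (loss €345.3).
€4662.5: above both → same outcome either way.
€584.9: inside the interval → strictly worse (loss €3471.7).
€1381.8: inside the interval → strictly worse (loss €2674.8).
€1831.5: inside the interval → strictly worse (loss €2225.1).
€2743.7: inside the interval → strictly worse (loss €1312.9).
Count: 6.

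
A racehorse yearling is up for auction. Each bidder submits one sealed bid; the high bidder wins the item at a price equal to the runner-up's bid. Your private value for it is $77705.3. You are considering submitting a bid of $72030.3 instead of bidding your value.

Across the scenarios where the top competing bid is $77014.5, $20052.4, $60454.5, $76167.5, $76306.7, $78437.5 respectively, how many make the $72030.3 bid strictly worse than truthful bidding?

The deviation hurts exactly when the highest competing bid lies strictly between $72030.3 and $77705.3 — underbidding then forfeits a profitable win.
$77014.5: inside the interval → strictly worse (loss $690.8).
$20052.4: below both → same outcome either way.
$60454.5: below both → same outcome either way.
$76167.5: inside the interval → strictly worse (loss $1537.8).
$76306.7: inside the interval → strictly worse (loss $1398.6).
$78437.5: above both → same outcome either way.
Count: 3.

3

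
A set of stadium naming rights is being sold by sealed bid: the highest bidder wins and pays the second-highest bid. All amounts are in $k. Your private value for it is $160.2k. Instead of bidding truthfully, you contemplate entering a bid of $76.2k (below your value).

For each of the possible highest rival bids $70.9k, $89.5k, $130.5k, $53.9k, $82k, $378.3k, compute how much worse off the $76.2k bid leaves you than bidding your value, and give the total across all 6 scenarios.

$178.6k

The deviation costs you only when the competing bid falls strictly between $76.2k and $160.2k; elsewhere both bids give the same outcome.
$70.9k: outcomes coincide → loss $0k.
$89.5k: truthful payoff $70.7k, deviation payoff $0k → loss $70.7k.
$130.5k: truthful payoff $29.7k, deviation payoff $0k → loss $29.7k.
$53.9k: outcomes coincide → loss $0k.
$82k: truthful payoff $78.2k, deviation payoff $0k → loss $78.2k.
$378.3k: outcomes coincide → loss $0k.
Total loss = $70.7k + $29.7k + $78.2k = $178.6k.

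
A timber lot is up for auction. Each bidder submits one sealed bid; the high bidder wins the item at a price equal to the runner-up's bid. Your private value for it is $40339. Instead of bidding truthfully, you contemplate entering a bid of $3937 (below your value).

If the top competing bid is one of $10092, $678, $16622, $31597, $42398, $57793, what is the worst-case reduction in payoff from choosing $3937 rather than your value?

$10092: truthful gives $30247, deviation gives $0 → loss $30247.
$678: same outcome either way → loss $0.
$16622: truthful gives $23717, deviation gives $0 → loss $23717.
$31597: truthful gives $8742, deviation gives $0 → loss $8742.
$42398: same outcome either way → loss $0.
$57793: same outcome either way → loss $0.
Maximum loss: $30247.

$30247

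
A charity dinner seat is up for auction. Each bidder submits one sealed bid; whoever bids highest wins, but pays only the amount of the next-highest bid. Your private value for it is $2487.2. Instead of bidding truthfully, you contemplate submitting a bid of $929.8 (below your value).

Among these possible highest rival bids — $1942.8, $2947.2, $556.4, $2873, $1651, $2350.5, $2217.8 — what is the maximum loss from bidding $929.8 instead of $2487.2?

$836.2

$1942.8: truthful gives $544.4, deviation gives $0 → loss $544.4.
$2947.2: same outcome either way → loss $0.
$556.4: same outcome either way → loss $0.
$2873: same outcome either way → loss $0.
$1651: truthful gives $836.2, deviation gives $0 → loss $836.2.
$2350.5: truthful gives $136.7, deviation gives $0 → loss $136.7.
$2217.8: truthful gives $269.4, deviation gives $0 → loss $269.4.
Maximum loss: $836.2.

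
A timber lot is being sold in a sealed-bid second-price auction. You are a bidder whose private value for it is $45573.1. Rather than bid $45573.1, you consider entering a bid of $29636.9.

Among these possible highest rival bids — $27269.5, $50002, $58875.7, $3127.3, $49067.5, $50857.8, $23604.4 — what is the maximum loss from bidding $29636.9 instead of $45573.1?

$0

$27269.5: same outcome either way → loss $0.
$50002: same outcome either way → loss $0.
$58875.7: same outcome either way → loss $0.
$3127.3: same outcome either way → loss $0.
$49067.5: same outcome either way → loss $0.
$50857.8: same outcome either way → loss $0.
$23604.4: same outcome either way → loss $0.
Maximum loss: $0.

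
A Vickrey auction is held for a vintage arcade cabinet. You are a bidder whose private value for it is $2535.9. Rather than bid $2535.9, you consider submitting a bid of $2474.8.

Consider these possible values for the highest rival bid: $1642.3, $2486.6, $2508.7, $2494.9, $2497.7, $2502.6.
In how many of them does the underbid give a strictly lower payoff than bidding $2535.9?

5

The deviation hurts exactly when the highest competing bid lies strictly between $2474.8 and $2535.9 — underbidding then forfeits a profitable win.
$1642.3: below both → same outcome either way.
$2486.6: inside the interval → strictly worse (loss $49.3).
$2508.7: inside the interval → strictly worse (loss $27.2).
$2494.9: inside the interval → strictly worse (loss $41).
$2497.7: inside the interval → strictly worse (loss $38.2).
$2502.6: inside the interval → strictly worse (loss $33.3).
Count: 5.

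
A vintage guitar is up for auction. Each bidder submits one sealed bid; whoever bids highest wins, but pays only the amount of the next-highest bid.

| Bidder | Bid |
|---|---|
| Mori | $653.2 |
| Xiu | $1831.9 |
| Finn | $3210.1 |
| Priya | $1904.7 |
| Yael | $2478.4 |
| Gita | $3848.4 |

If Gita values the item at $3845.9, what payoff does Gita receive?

Highest bid: Gita at $3848.4, so Gita wins.
Second-highest bid: Finn at $3210.1 — that is the price the winner pays.
Gita's payoff = value − price = $3845.9 − $3210.1 = $635.8.

$635.8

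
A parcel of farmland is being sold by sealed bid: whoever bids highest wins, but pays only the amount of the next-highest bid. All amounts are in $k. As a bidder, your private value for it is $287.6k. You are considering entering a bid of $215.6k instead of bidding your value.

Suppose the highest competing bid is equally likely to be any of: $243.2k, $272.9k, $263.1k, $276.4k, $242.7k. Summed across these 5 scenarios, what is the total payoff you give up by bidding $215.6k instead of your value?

$139.7k

The deviation costs you only when the competing bid falls strictly between $215.6k and $287.6k; elsewhere both bids give the same outcome.
$243.2k: truthful payoff $44.4k, deviation payoff $0k → loss $44.4k.
$272.9k: truthful payoff $14.7k, deviation payoff $0k → loss $14.7k.
$263.1k: truthful payoff $24.5k, deviation payoff $0k → loss $24.5k.
$276.4k: truthful payoff $11.2k, deviation payoff $0k → loss $11.2k.
$242.7k: truthful payoff $44.9k, deviation payoff $0k → loss $44.9k.
Total loss = $44.4k + $14.7k + $24.5k + $11.2k + $44.9k = $139.7k.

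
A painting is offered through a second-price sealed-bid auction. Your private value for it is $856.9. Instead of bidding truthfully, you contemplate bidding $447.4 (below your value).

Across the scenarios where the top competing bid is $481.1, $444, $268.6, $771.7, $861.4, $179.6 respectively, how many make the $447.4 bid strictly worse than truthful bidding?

2

The deviation hurts exactly when the highest competing bid lies strictly between $447.4 and $856.9 — underbidding then forfeits a profitable win.
$481.1: inside the interval → strictly worse (loss $375.8).
$444: below both → same outcome either way.
$268.6: below both → same outcome either way.
$771.7: inside the interval → strictly worse (loss $85.2).
$861.4: above both → same outcome either way.
$179.6: below both → same outcome either way.
Count: 2.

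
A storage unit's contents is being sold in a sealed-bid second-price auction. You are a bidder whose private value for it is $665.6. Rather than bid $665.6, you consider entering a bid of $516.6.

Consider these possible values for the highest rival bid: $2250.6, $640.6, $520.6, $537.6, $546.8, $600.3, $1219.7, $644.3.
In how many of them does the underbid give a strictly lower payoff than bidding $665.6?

The deviation hurts exactly when the highest competing bid lies strictly between $516.6 and $665.6 — underbidding then forfeits a profitable win.
$2250.6: above both → same outcome either way.
$640.6: inside the interval → strictly worse (loss $25).
$520.6: inside the interval → strictly worse (loss $145).
$537.6: inside the interval → strictly worse (loss $128).
$546.8: inside the interval → strictly worse (loss $118.8).
$600.3: inside the interval → strictly worse (loss $65.3).
$1219.7: above both → same outcome either way.
$644.3: inside the interval → strictly worse (loss $21.3).
Count: 6.

6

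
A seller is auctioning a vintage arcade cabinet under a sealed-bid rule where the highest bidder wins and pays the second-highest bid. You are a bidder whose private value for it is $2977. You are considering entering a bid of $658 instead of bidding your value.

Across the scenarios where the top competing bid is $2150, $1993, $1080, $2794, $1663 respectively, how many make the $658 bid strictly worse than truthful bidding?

The deviation hurts exactly when the highest competing bid lies strictly between $658 and $2977 — underbidding then forfeits a profitable win.
$2150: inside the interval → strictly worse (loss $827).
$1993: inside the interval → strictly worse (loss $984).
$1080: inside the interval → strictly worse (loss $1897).
$2794: inside the interval → strictly worse (loss $183).
$1663: inside the interval → strictly worse (loss $1314).
Count: 5.

5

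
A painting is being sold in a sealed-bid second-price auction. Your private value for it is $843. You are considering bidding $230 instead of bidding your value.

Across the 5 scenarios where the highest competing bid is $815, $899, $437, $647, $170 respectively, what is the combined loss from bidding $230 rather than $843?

$630

The deviation costs you only when the competing bid falls strictly between $230 and $843; elsewhere both bids give the same outcome.
$815: truthful payoff $28, deviation payoff $0 → loss $28.
$899: outcomes coincide → loss $0.
$437: truthful payoff $406, deviation payoff $0 → loss $406.
$647: truthful payoff $196, deviation payoff $0 → loss $196.
$170: outcomes coincide → loss $0.
Total loss = $28 + $406 + $196 = $630.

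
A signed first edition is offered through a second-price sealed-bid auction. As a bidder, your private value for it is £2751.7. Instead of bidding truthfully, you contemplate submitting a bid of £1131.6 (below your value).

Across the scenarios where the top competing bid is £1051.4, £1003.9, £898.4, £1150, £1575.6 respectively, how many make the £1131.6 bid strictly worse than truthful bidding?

2

The deviation hurts exactly when the highest competing bid lies strictly between £1131.6 and £2751.7 — underbidding then forfeits a profitable win.
£1051.4: below both → same outcome either way.
£1003.9: below both → same outcome either way.
£898.4: below both → same outcome either way.
£1150: inside the interval → strictly worse (loss £1601.7).
£1575.6: inside the interval → strictly worse (loss £1176.1).
Count: 2.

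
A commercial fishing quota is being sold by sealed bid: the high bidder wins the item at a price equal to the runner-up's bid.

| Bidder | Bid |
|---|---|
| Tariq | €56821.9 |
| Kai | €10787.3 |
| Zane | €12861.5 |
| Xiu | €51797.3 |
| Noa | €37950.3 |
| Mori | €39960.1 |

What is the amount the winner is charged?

Highest bid: Tariq at €56821.9, so Tariq wins.
Second-highest bid: Xiu at €51797.3 — that is the price the winner pays.

€51797.3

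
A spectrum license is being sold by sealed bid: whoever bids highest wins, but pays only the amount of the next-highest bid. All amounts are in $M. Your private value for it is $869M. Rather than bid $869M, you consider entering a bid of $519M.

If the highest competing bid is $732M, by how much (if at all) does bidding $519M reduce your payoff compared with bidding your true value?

Bidding your value $869M: you win (since $869M > $732M) and pay $732M. Payoff $137M.
Bidding $519M: you lose. Payoff $0M.
The competing bid $732M lies between your shaded bid and your value, so underbidding forfeits an item you could have won at a profitable price.
Loss from deviating = $137M − ($0M) = $137M.
In a second-price auction your bid sets only whether you win, not what you pay, so bidding your true value is weakly dominant.

$137M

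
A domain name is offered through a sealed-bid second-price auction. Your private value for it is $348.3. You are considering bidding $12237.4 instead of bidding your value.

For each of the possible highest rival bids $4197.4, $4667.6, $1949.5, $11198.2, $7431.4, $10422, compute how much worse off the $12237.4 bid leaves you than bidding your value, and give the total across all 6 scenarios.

$37776.3

The deviation costs you only when the competing bid falls strictly between $348.3 and $12237.4; elsewhere both bids give the same outcome.
$4197.4: truthful payoff $0, deviation payoff −$3849.1 → loss $3849.1.
$4667.6: truthful payoff $0, deviation payoff −$4319.3 → loss $4319.3.
$1949.5: truthful payoff $0, deviation payoff −$1601.2 → loss $1601.2.
$11198.2: truthful payoff $0, deviation payoff −$10849.9 → loss $10849.9.
$7431.4: truthful payoff $0, deviation payoff −$7083.1 → loss $7083.1.
$10422: truthful payoff $0, deviation payoff −$10073.7 → loss $10073.7.
Total loss = $3849.1 + $4319.3 + $1601.2 + $10849.9 + $7083.1 + $10073.7 = $37776.3.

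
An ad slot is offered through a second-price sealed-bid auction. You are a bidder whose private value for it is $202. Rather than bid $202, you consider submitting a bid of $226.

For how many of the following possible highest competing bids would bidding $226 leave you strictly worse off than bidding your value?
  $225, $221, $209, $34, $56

3

The deviation hurts exactly when the highest competing bid lies strictly between $202 and $226 — overbidding then wins at a price above your value.
$225: inside the interval → strictly worse (loss $23).
$221: inside the interval → strictly worse (loss $19).
$209: inside the interval → strictly worse (loss $7).
$34: below both → same outcome either way.
$56: below both → same outcome either way.
Count: 3.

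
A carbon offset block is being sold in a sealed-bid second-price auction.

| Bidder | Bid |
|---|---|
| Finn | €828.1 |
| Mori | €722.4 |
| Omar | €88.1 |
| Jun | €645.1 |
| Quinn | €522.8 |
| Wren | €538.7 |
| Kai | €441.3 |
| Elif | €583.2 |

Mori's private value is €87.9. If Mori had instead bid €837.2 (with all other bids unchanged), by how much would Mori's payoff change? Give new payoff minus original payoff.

The highest bid among the other bidders is €828.1; Mori's bid doesn't change that.
Original bid €722.4: Mori is not highest (top rival bid is €828.1); payoff €0.
Alternative bid €837.2: Mori is highest, pays the top rival bid €828.1; payoff €87.9 − €828.1 = −€740.2.
Change in payoff = −€740.2 − (€0) = −€740.2.

−€740.2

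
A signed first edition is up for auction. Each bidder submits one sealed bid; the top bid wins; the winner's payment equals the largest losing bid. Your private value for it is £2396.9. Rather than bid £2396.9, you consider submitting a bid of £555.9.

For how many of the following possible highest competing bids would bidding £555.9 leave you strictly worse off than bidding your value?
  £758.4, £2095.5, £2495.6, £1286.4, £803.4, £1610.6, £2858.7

5

The deviation hurts exactly when the highest competing bid lies strictly between £555.9 and £2396.9 — underbidding then forfeits a profitable win.
£758.4: inside the interval → strictly worse (loss £1638.5).
£2095.5: inside the interval → strictly worse (loss £301.4).
£2495.6: above both → same outcome either way.
£1286.4: inside the interval → strictly worse (loss £1110.5).
£803.4: inside the interval → strictly worse (loss £1593.5).
£1610.6: inside the interval → strictly worse (loss £786.3).
£2858.7: above both → same outcome either way.
Count: 5.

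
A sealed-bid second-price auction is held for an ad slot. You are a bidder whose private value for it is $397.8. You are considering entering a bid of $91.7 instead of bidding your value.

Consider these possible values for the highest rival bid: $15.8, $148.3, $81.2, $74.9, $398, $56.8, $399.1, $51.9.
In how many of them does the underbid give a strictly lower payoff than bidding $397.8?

1

The deviation hurts exactly when the highest competing bid lies strictly between $91.7 and $397.8 — underbidding then forfeits a profitable win.
$15.8: below both → same outcome either way.
$148.3: inside the interval → strictly worse (loss $249.5).
$81.2: below both → same outcome either way.
$74.9: below both → same outcome either way.
$398: above both → same outcome either way.
$56.8: below both → same outcome either way.
$399.1: above both → same outcome either way.
$51.9: below both → same outcome either way.
Count: 1.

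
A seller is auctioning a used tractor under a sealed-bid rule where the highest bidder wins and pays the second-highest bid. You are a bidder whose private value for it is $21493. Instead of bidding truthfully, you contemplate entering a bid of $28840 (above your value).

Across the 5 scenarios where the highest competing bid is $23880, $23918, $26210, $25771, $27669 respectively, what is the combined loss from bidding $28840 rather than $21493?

The deviation costs you only when the competing bid falls strictly between $21493 and $28840; elsewhere both bids give the same outcome.
$23880: truthful payoff $0, deviation payoff −$2387 → loss $2387.
$23918: truthful payoff $0, deviation payoff −$2425 → loss $2425.
$26210: truthful payoff $0, deviation payoff −$4717 → loss $4717.
$25771: truthful payoff $0, deviation payoff −$4278 → loss $4278.
$27669: truthful payoff $0, deviation payoff −$6176 → loss $6176.
Total loss = $2387 + $2425 + $4717 + $4278 + $6176 = $19983.

$19983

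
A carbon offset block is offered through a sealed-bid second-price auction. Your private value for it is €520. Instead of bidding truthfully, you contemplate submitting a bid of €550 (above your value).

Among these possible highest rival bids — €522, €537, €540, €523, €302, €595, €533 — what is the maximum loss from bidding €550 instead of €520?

€522: truthful gives €0, deviation gives −€2 → loss €2.
€537: truthful gives €0, deviation gives −€17 → loss €17.
€540: truthful gives €0, deviation gives −€20 → loss €20.
€523: truthful gives €0, deviation gives −€3 → loss €3.
€302: same outcome either way → loss €0.
€595: same outcome either way → loss €0.
€533: truthful gives €0, deviation gives −€13 → loss €13.
Maximum loss: €20.

€20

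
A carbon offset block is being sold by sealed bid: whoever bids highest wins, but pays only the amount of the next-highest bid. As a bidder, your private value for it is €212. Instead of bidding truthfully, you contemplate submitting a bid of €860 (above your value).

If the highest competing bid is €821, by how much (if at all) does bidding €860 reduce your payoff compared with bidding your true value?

Bidding your value €212: you lose (since €212 < €821). Payoff €0.
Bidding €860: you win and pay €821. Payoff €212 − €821 = −€609.
The competing bid €821 lies between your value and your inflated bid, so overbidding wins an item priced above your value.
Loss from deviating = €0 − (−€609) = €609.

€609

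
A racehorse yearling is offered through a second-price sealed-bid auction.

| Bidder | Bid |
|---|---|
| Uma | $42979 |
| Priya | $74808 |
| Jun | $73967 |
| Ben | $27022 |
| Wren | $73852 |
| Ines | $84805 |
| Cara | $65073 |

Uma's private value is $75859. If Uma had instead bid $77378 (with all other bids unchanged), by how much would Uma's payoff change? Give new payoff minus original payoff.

The highest bid among the other bidders is $84805; Uma's bid doesn't change that.
Original bid $42979: Uma is not highest (top rival bid is $84805); payoff $0.
Alternative bid $77378: Uma is not highest (top rival bid is $84805); payoff $0.
Change in payoff = $0 − ($0) = $0.

$0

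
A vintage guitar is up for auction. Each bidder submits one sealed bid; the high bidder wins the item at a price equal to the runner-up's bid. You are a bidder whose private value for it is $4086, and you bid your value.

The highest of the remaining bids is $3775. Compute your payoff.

Your bid $4086 exceeds the highest competing bid $3775, so you win.
In a second-price auction the winner pays the second-highest bid, $3775.
Payoff = value − price = $4086 − $3775 = $311.

$311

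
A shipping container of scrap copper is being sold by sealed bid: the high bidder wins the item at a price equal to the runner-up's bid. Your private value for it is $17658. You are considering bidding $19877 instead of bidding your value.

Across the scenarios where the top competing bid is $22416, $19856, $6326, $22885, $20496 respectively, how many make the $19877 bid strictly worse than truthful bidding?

The deviation hurts exactly when the highest competing bid lies strictly between $17658 and $19877 — overbidding then wins at a price above your value.
$22416: above both → same outcome either way.
$19856: inside the interval → strictly worse (loss $2198).
$6326: below both → same outcome either way.
$22885: above both → same outcome either way.
$20496: above both → same outcome either way.
Count: 1.

1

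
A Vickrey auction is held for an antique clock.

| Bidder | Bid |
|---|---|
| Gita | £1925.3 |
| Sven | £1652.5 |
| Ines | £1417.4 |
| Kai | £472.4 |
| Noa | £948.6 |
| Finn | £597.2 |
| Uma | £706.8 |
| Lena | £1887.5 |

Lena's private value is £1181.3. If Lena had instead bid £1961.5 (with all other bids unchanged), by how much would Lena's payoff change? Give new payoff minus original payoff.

The highest bid among the other bidders is £1925.3; Lena's bid doesn't change that.
Original bid £1887.5: Lena is not highest (top rival bid is £1925.3); payoff £0.
Alternative bid £1961.5: Lena is highest, pays the top rival bid £1925.3; payoff £1181.3 − £1925.3 = −£744.
Change in payoff = −£744 − (£0) = −£744.

−£744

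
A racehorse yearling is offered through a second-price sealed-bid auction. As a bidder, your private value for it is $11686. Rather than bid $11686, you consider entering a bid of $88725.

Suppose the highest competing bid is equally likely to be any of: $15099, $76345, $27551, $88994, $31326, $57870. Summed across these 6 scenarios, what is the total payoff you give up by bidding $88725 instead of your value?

The deviation costs you only when the competing bid falls strictly between $11686 and $88725; elsewhere both bids give the same outcome.
$15099: truthful payoff $0, deviation payoff −$3413 → loss $3413.
$76345: truthful payoff $0, deviation payoff −$64659 → loss $64659.
$27551: truthful payoff $0, deviation payoff −$15865 → loss $15865.
$88994: outcomes coincide → loss $0.
$31326: truthful payoff $0, deviation payoff −$19640 → loss $19640.
$57870: truthful payoff $0, deviation payoff −$46184 → loss $46184.
Total loss = $3413 + $64659 + $15865 + $19640 + $46184 = $149761.

$149761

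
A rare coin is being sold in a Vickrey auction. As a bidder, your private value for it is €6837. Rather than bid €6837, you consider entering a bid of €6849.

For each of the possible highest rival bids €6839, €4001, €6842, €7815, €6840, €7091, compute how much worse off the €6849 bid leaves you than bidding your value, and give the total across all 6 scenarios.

€10

The deviation costs you only when the competing bid falls strictly between €6837 and €6849; elsewhere both bids give the same outcome.
€6839: truthful payoff €0, deviation payoff −€2 → loss €2.
€4001: outcomes coincide → loss €0.
€6842: truthful payoff €0, deviation payoff −€5 → loss €5.
€7815: outcomes coincide → loss €0.
€6840: truthful payoff €0, deviation payoff −€3 → loss €3.
€7091: outcomes coincide → loss €0.
Total loss = €2 + €5 + €3 = €10.
In a second-price auction your bid sets only whether you win, not what you pay, so bidding your true value is weakly dominant.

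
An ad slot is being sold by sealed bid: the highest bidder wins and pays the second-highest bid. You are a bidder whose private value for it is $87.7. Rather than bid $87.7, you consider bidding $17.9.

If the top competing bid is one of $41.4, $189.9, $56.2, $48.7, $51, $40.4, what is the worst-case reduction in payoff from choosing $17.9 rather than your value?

$47.3

$41.4: truthful gives $46.3, deviation gives $0 → loss $46.3.
$189.9: same outcome either way → loss $0.
$56.2: truthful gives $31.5, deviation gives $0 → loss $31.5.
$48.7: truthful gives $39, deviation gives $0 → loss $39.
$51: truthful gives $36.7, deviation gives $0 → loss $36.7.
$40.4: truthful gives $47.3, deviation gives $0 → loss $47.3.
Maximum loss: $47.3.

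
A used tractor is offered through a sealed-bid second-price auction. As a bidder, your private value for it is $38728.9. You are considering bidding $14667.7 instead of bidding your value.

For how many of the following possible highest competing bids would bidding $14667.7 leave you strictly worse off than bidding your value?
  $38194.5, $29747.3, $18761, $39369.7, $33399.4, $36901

The deviation hurts exactly when the highest competing bid lies strictly between $14667.7 and $38728.9 — underbidding then forfeits a profitable win.
$38194.5: inside the interval → strictly worse (loss $534.4).
$29747.3: inside the interval → strictly worse (loss $8981.6).
$18761: inside the interval → strictly worse (loss $19967.9).
$39369.7: above both → same outcome either way.
$33399.4: inside the interval → strictly worse (loss $5329.5).
$36901: inside the interval → strictly worse (loss $1827.9).
Count: 5.

5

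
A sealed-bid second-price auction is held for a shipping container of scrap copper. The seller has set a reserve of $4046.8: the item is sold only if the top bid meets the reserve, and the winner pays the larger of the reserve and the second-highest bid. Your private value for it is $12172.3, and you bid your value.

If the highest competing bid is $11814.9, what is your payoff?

$357.4

Your bid $12172.3 is the highest and exceeds the reserve.
Price = max(second-highest bid, reserve) = max($11814.9, $4046.8) = $11814.9.
Payoff = $12172.3 − $11814.9 = $357.4.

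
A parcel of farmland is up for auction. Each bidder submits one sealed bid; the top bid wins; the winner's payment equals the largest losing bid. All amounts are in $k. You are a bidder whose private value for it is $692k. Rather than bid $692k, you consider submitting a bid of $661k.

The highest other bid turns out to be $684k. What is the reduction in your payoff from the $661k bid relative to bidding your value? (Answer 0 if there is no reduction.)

$8k

Bidding your value $692k: you win (since $692k > $684k) and pay $684k. Payoff $8k.
Bidding $661k: you lose. Payoff $0k.
The competing bid $684k lies between your shaded bid and your value, so underbidding forfeits an item you could have won at a profitable price.
Loss from deviating = $8k − ($0k) = $8k.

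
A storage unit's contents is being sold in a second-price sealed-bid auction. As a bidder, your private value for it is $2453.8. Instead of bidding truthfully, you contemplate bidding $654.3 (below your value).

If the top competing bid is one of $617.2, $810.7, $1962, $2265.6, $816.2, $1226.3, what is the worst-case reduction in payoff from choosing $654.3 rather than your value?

$1643.1

$617.2: same outcome either way → loss $0.
$810.7: truthful gives $1643.1, deviation gives $0 → loss $1643.1.
$1962: truthful gives $491.8, deviation gives $0 → loss $491.8.
$2265.6: truthful gives $188.2, deviation gives $0 → loss $188.2.
$816.2: truthful gives $1637.6, deviation gives $0 → loss $1637.6.
$1226.3: truthful gives $1227.5, deviation gives $0 → loss $1227.5.
Maximum loss: $1643.1.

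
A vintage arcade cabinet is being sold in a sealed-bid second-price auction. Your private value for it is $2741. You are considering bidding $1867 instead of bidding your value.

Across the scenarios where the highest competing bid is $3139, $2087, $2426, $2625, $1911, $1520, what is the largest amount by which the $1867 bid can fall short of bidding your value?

$3139: same outcome either way → loss $0.
$2087: truthful gives $654, deviation gives $0 → loss $654.
$2426: truthful gives $315, deviation gives $0 → loss $315.
$2625: truthful gives $116, deviation gives $0 → loss $116.
$1911: truthful gives $830, deviation gives $0 → loss $830.
$1520: same outcome either way → loss $0.
Maximum loss: $830.

$830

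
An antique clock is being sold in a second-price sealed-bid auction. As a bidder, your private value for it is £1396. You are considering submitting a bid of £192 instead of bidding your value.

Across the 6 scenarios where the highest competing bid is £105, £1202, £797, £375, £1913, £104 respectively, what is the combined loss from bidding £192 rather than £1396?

The deviation costs you only when the competing bid falls strictly between £192 and £1396; elsewhere both bids give the same outcome.
£105: outcomes coincide → loss £0.
£1202: truthful payoff £194, deviation payoff £0 → loss £194.
£797: truthful payoff £599, deviation payoff £0 → loss £599.
£375: truthful payoff £1021, deviation payoff £0 → loss £1021.
£1913: outcomes coincide → loss £0.
£104: outcomes coincide → loss £0.
Total loss = £194 + £599 + £1021 = £1814.
In a second-price auction your bid sets only whether you win, not what you pay, so bidding your true value is weakly dominant.

£1814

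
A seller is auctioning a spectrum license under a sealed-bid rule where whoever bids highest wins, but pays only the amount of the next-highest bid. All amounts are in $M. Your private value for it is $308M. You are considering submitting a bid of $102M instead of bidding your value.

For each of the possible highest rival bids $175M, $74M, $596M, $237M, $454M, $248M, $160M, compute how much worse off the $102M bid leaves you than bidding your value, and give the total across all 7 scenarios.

The deviation costs you only when the competing bid falls strictly between $102M and $308M; elsewhere both bids give the same outcome.
$175M: truthful payoff $133M, deviation payoff $0M → loss $133M.
$74M: outcomes coincide → loss $0M.
$596M: outcomes coincide → loss $0M.
$237M: truthful payoff $71M, deviation payoff $0M → loss $71M.
$454M: outcomes coincide → loss $0M.
$248M: truthful payoff $60M, deviation payoff $0M → loss $60M.
$160M: truthful payoff $148M, deviation payoff $0M → loss $148M.
Total loss = $133M + $71M + $60M + $148M = $412M.

$412M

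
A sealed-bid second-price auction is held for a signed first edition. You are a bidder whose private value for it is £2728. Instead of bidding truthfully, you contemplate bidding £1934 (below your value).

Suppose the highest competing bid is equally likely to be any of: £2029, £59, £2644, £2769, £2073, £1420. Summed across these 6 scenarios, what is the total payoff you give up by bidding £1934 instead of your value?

The deviation costs you only when the competing bid falls strictly between £1934 and £2728; elsewhere both bids give the same outcome.
£2029: truthful payoff £699, deviation payoff £0 → loss £699.
£59: outcomes coincide → loss £0.
£2644: truthful payoff £84, deviation payoff £0 → loss £84.
£2769: outcomes coincide → loss £0.
£2073: truthful payoff £655, deviation payoff £0 → loss £655.
£1420: outcomes coincide → loss £0.
Total loss = £699 + £84 + £655 = £1438.
Because the price is fixed by the runner-up's bid, deviating from your value can only change a good outcome into a bad one — never the reverse.

£1438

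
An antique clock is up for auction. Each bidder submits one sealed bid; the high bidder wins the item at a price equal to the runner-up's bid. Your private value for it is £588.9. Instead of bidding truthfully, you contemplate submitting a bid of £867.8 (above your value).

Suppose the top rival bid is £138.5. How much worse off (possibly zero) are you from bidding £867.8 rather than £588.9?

£0

Bidding your value £588.9: you win (since £588.9 > £138.5) and pay £138.5. Payoff £450.4.
Bidding £867.8: you win and pay £138.5. Payoff £588.9 − £138.5 = £450.4.
Difference = £450.4 − £450.4 = £0; both bids lead to the same outcome because the competing bid is below both your value and your alternative bid.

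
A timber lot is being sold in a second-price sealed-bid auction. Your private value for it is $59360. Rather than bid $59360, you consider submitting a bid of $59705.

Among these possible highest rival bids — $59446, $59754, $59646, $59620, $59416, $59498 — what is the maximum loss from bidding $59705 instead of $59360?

$286

$59446: truthful gives $0, deviation gives −$86 → loss $86.
$59754: same outcome either way → loss $0.
$59646: truthful gives $0, deviation gives −$286 → loss $286.
$59620: truthful gives $0, deviation gives −$260 → loss $260.
$59416: truthful gives $0, deviation gives −$56 → loss $56.
$59498: truthful gives $0, deviation gives −$138 → loss $138.
Maximum loss: $286.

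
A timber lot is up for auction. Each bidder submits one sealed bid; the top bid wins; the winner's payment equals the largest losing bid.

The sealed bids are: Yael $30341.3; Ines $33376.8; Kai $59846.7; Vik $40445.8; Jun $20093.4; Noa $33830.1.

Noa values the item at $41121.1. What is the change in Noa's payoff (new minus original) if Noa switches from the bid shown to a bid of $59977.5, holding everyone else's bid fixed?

−$18725.6

The highest bid among the other bidders is $59846.7; Noa's bid doesn't change that.
Original bid $33830.1: Noa is not highest (top rival bid is $59846.7); payoff $0.
Alternative bid $59977.5: Noa is highest, pays the top rival bid $59846.7; payoff $41121.1 − $59846.7 = −$18725.6.
Change in payoff = −$18725.6 − ($0) = −$18725.6.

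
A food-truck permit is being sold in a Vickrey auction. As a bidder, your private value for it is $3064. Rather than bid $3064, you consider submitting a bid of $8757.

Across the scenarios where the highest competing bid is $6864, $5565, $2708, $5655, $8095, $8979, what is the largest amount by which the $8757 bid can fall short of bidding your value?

$5031

$6864: truthful gives $0, deviation gives −$3800 → loss $3800.
$5565: truthful gives $0, deviation gives −$2501 → loss $2501.
$2708: same outcome either way → loss $0.
$5655: truthful gives $0, deviation gives −$2591 → loss $2591.
$8095: truthful gives $0, deviation gives −$5031 → loss $5031.
$8979: same outcome either way → loss $0.
Maximum loss: $5031.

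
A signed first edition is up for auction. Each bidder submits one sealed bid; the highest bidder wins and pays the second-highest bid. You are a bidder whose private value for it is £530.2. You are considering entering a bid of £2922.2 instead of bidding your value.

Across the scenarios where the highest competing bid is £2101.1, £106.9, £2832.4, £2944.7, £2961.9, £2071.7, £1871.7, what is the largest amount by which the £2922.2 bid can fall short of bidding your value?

£2101.1: truthful gives £0, deviation gives −£1570.9 → loss £1570.9.
£106.9: same outcome either way → loss £0.
£2832.4: truthful gives £0, deviation gives −£2302.2 → loss £2302.2.
£2944.7: same outcome either way → loss £0.
£2961.9: same outcome either way → loss £0.
£2071.7: truthful gives £0, deviation gives −£1541.5 → loss £1541.5.
£1871.7: truthful gives £0, deviation gives −£1341.5 → loss £1341.5.
Maximum loss: £2302.2.

£2302.2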